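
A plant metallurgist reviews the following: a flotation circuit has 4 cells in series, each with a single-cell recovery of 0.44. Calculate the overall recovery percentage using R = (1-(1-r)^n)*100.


90.1655%

Complement of single-cell recovery:
1 - r = 1 - 0.44 = 0.56
Raise to power n:
(1 - r)^4 = 0.56^4 = 0.09834496
Overall recovery:
R = (1 - 0.09834496) * 100
= 90.1655%


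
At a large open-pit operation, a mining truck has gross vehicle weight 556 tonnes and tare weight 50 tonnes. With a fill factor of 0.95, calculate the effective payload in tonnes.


480.7 tonnes

Maximum payload = gross - tare
= 556 - 50 = 506 tonnes
Effective payload = max payload * fill factor
= 506 * 0.95
= 480.7 tonnes


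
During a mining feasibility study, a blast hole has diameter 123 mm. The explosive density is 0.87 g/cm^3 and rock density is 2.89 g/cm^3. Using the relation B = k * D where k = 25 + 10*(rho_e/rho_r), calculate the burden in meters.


First, compute k:
rho_e / rho_r = 0.87 / 2.89 = 0.3010380623
k = 25 + 10 * 0.3010380623 = 28.01038062
Then, compute burden:
B = k * D / 1000 = 28.01038062 * 123 / 1000
= 3445.276817 / 1000
= 3.4453 m

3.4453 m


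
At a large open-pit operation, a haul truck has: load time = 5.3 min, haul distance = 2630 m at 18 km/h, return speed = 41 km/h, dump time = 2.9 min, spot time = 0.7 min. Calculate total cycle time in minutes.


Convert haul speed to m/min: 18 * 1000/60 = 300 m/min
Haul time = 2630 / 300 = 8.766666667 min
Convert return speed to m/min: 41 * 1000/60 = 683.3333333 m/min
Return time = 2630 / 683.3333333 = 3.848780488 min
Total cycle time:
= 5.3 + 8.766666667 + 2.9 + 3.848780488 + 0.7
= 21.5154 min

21.5154 min


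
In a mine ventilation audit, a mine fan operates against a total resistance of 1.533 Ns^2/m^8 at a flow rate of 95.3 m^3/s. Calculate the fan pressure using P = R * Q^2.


Compute Q^2:
Q^2 = 95.3^2 = 9082.09
Compute pressure:
P = R * Q^2 = 1.533 * 9082.09
= 13922.844 Pa

13922.844 Pa


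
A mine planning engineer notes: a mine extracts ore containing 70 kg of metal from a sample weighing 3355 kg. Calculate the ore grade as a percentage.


2.0864%

Ore grade = (metal mass / ore mass) * 100
= (70 / 3355) * 100
= 0.02086438152 * 100
= 2.0864%


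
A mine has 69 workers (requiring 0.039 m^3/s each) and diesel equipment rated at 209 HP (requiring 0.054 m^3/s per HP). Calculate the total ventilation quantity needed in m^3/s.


Airflow for workers:
Q_people = 69 * 0.039 = 2.691 m^3/s
Airflow for diesel equipment:
Q_diesel = 209 * 0.054 = 11.286 m^3/s
Total ventilation:
Q_total = 2.691 + 11.286
= 13.977 m^3/s

13.977 m^3/s


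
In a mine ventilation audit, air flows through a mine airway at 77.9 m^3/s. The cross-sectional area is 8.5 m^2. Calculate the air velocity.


Velocity = flow rate / cross-sectional area
= 77.9 / 8.5
= 9.1647 m/s

9.1647 m/s


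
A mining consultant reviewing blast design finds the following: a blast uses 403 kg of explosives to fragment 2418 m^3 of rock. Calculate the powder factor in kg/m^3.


0.1667 kg/m^3

Powder factor = explosive mass / rock volume
= 403 / 2418
= 0.1667 kg/m^3


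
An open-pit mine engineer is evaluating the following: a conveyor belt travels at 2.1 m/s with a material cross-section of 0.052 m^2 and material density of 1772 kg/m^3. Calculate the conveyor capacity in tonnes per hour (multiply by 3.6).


696.6086 t/h

Volumetric flow = speed * area
= 2.1 * 0.052 = 0.1092 m^3/s
Mass flow = volumetric * density
= 0.1092 * 1772 = 193.5024 kg/s
Convert to t/h: multiply by 3.6
Capacity = 193.5024 * 3.6
= 696.6086 t/h


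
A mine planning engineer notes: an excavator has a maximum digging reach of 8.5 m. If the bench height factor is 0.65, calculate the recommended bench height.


5.525 m

Bench height = reach * factor
= 8.5 * 0.65
= 5.525 m


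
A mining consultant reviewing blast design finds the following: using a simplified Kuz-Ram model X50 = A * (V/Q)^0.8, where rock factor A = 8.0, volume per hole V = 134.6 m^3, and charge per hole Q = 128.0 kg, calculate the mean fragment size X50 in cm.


Compute V/Q:
V/Q = 134.6 / 128.0 = 1.0515625
Raise to the power 0.8:
(V/Q)^0.8 = 1.0515625^0.8 = 1.041041571
Multiply by A:
X50 = 8.0 * 1.041041571
= 8.3283 cm

8.3283 cm


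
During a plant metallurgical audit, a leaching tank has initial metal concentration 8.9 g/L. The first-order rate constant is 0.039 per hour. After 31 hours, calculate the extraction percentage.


Compute the exponent:
-k * t = -0.039 * 31 = -1.209
Remaining concentration:
C = 8.9 * exp(-1.209)
= 8.9 * 0.2984956259
= 2.65661107 g/L
Extracted = 8.9 - 2.65661107 = 6.24338893 g/L
Extraction % = 6.24338893 / 8.9 * 100
= 70.1504%

70.1504%


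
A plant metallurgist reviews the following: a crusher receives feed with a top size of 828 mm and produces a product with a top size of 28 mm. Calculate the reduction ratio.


29.5714

Reduction ratio = feed size / product size
= 828 / 28
= 29.5714


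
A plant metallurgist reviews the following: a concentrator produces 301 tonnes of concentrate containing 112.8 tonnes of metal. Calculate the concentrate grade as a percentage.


Grade = (metal in concentrate / concentrate mass) * 100
= (112.8 / 301) * 100
= 0.3747508306 * 100
= 37.4751%

37.4751%


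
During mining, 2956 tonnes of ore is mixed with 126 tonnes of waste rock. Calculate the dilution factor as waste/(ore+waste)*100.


Total material = ore + waste
= 2956 + 126 = 3082 tonnes
Dilution = waste / total * 100
= 126 / 3082 * 100
= 0.0408825438 * 100
= 4.0883%

4.0883%


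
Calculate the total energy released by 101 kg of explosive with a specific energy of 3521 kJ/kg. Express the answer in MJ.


Energy = mass * specific_energy / 1000
= 101 * 3521 / 1000
= 355621 / 1000
= 355.621 MJ

355.621 MJ


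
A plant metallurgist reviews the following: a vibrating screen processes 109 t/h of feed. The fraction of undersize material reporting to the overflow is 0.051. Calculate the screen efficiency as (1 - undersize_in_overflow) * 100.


Screen efficiency = (1 - fraction of undersize in overflow) * 100
= (1 - 0.051) * 100
= 0.949 * 100
= 94.9%

94.9%


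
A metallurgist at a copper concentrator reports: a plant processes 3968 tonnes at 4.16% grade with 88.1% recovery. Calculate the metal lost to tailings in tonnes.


19.6432 tonnes

Total metal in feed:
= 3968 * 4.16 / 100 = 165.0688 tonnes
Metal recovered:
= 165.0688 * 88.1 / 100 = 145.4256128 tonnes
Metal lost to tailings:
= 165.0688 - 145.4256128
= 19.6432 tonnes


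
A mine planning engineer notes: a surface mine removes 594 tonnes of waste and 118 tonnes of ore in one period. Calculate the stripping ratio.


5.0339

Stripping ratio = waste tonnage / ore tonnage
= 594 / 118
= 5.0339


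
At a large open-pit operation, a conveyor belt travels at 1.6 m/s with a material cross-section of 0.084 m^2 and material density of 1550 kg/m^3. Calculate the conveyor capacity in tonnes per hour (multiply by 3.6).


Volumetric flow = speed * area
= 1.6 * 0.084 = 0.1344 m^3/s
Mass flow = volumetric * density
= 0.1344 * 1550 = 208.32 kg/s
Convert to t/h: multiply by 3.6
Capacity = 208.32 * 3.6
= 749.952 t/h

749.952 t/h


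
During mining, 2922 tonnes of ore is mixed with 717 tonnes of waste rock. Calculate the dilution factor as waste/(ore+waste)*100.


Total material = ore + waste
= 2922 + 717 = 3639 tonnes
Dilution = waste / total * 100
= 717 / 3639 * 100
= 0.1970321517 * 100
= 19.7032%

19.7032%


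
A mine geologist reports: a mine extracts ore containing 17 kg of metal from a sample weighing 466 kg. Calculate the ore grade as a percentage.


3.6481%

Ore grade = (metal mass / ore mass) * 100
= (17 / 466) * 100
= 0.0364806867 * 100
= 3.6481%


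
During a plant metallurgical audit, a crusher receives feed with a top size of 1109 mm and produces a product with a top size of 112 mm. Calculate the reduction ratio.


Reduction ratio = feed size / product size
= 1109 / 112
= 9.9018

9.9018


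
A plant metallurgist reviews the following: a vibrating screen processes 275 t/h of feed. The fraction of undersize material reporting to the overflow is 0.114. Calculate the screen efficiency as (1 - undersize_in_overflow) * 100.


Screen efficiency = (1 - fraction of undersize in overflow) * 100
= (1 - 0.114) * 100
= 0.886 * 100
= 88.6%

88.6%


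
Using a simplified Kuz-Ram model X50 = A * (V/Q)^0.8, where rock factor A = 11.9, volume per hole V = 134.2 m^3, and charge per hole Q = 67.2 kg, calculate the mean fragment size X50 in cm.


20.6944 cm

Compute V/Q:
V/Q = 134.2 / 67.2 = 1.99702381
Raise to the power 0.8:
(V/Q)^0.8 = 1.99702381^0.8 = 1.739028079
Multiply by A:
X50 = 11.9 * 1.739028079
= 20.6944 cm


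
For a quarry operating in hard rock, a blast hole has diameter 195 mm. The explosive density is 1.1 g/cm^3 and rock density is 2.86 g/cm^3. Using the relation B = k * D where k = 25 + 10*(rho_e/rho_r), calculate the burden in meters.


5.625 m

First, compute k:
rho_e / rho_r = 1.1 / 2.86 = 0.3846153846
k = 25 + 10 * 0.3846153846 = 28.84615385
Then, compute burden:
B = k * D / 1000 = 28.84615385 * 195 / 1000
= 5625 / 1000
= 5.625 m


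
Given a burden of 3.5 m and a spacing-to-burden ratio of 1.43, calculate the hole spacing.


Spacing = burden * ratio
= 3.5 * 1.43
= 5.005 m

5.005 m


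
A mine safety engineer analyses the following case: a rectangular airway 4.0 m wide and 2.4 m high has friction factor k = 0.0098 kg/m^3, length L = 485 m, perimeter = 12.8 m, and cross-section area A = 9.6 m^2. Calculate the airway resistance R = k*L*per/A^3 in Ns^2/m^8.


0.0688 Ns^2/m^8

Compute the numerator:
k * L * per = 0.0098 * 485 * 12.8
= 60.8384
Compute the denominator:
A^3 = 9.6^3 = 884.736
Resistance:
R = 60.8384 / 884.736
= 0.0688 Ns^2/m^8


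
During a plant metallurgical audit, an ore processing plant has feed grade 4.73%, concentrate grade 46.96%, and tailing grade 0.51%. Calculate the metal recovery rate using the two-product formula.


90.1973%

Using the two-product formula:
R = 100 * c * (f - t) / (f * (c - t))
Numerator = 100 * 46.96 * (4.73 - 0.51)
= 100 * 46.96 * 4.22
= 19817.12
Denominator = 4.73 * (46.96 - 0.51)
= 4.73 * 46.45
= 219.7085
R = 19817.12 / 219.7085
= 90.1973%


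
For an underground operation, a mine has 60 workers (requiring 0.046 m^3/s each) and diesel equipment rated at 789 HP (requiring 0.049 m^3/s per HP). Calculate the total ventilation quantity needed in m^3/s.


Airflow for workers:
Q_people = 60 * 0.046 = 2.76 m^3/s
Airflow for diesel equipment:
Q_diesel = 789 * 0.049 = 38.661 m^3/s
Total ventilation:
Q_total = 2.76 + 38.661
= 41.421 m^3/s

41.421 m^3/s


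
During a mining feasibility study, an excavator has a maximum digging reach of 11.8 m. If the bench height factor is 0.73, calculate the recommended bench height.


Bench height = reach * factor
= 11.8 * 0.73
= 8.614 m

8.614 m


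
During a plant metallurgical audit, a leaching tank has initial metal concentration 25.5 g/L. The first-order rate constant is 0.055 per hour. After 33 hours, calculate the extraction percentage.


Compute the exponent:
-k * t = -0.055 * 33 = -1.815
Remaining concentration:
C = 25.5 * exp(-1.815)
= 25.5 * 0.1628379084
= 4.152366664 g/L
Extracted = 25.5 - 4.152366664 = 21.34763334 g/L
Extraction % = 21.34763334 / 25.5 * 100
= 83.7162%

83.7162%


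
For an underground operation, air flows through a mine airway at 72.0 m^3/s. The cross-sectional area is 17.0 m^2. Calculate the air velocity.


4.2353 m/s

Velocity = flow rate / cross-sectional area
= 72.0 / 17.0
= 4.2353 m/s


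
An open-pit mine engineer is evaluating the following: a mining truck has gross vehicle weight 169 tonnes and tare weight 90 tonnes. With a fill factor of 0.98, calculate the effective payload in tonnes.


Maximum payload = gross - tare
= 169 - 90 = 79 tonnes
Effective payload = max payload * fill factor
= 79 * 0.98
= 77.42 tonnes

77.42 tonnes


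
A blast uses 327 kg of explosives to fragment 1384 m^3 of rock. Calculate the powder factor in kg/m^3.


0.2363 kg/m^3

Powder factor = explosive mass / rock volume
= 327 / 1384
= 0.2363 kg/m^3


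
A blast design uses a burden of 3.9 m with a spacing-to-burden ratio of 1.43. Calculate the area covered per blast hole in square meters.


21.7503 m^2

First, find the spacing:
Spacing = burden * ratio = 3.9 * 1.43
= 5.577 m
Then, calculate the area:
Area = burden * spacing = 3.9 * 5.577
= 21.7503 m^2


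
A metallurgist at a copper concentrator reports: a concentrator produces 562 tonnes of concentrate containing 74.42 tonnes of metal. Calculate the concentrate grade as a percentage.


Grade = (metal in concentrate / concentrate mass) * 100
= (74.42 / 562) * 100
= 0.1324199288 * 100
= 13.242%

13.242%


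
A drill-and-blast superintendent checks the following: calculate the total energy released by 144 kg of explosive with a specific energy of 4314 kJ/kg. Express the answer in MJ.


Energy = mass * specific_energy / 1000
= 144 * 4314 / 1000
= 621216 / 1000
= 621.216 MJ

621.216 MJ


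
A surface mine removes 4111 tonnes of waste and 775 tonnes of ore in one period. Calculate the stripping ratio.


Stripping ratio = waste tonnage / ore tonnage
= 4111 / 775
= 5.3045

5.3045


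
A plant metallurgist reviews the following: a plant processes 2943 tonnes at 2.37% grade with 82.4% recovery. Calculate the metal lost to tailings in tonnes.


Total metal in feed:
= 2943 * 2.37 / 100 = 69.7491 tonnes
Metal recovered:
= 69.7491 * 82.4 / 100 = 57.4732584 tonnes
Metal lost to tailings:
= 69.7491 - 57.4732584
= 12.2758 tonnes

12.2758 tonnes


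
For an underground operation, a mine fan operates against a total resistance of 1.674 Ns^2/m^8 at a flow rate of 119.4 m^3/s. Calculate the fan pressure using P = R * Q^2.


Compute Q^2:
Q^2 = 119.4^2 = 14256.36
Compute pressure:
P = R * Q^2 = 1.674 * 14256.36
= 23865.1466 Pa

23865.1466 Pa


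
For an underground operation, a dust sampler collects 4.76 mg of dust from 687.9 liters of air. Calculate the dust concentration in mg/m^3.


6.9196 mg/m^3

Convert liters to m^3: 1 m^3 = 1000 L
Concentration = mass / volume * 1000
= 4.76 / 687.9 * 1000
= 0.006919610408 * 1000
= 6.9196 mg/m^3


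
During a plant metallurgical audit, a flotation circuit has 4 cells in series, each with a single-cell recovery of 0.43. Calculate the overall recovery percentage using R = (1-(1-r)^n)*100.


Complement of single-cell recovery:
1 - r = 1 - 0.43 = 0.57
Raise to power n:
(1 - r)^4 = 0.57^4 = 0.10556001
Overall recovery:
R = (1 - 0.10556001) * 100
= 89.444%

89.444%


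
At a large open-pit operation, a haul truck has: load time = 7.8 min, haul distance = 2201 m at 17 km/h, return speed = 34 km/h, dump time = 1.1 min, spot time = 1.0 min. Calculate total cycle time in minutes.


21.5524 min

Convert haul speed to m/min: 17 * 1000/60 = 283.3333333 m/min
Haul time = 2201 / 283.3333333 = 7.768235294 min
Convert return speed to m/min: 34 * 1000/60 = 566.6666667 m/min
Return time = 2201 / 566.6666667 = 3.884117647 min
Total cycle time:
= 7.8 + 7.768235294 + 1.1 + 3.884117647 + 1.0
= 21.5524 min


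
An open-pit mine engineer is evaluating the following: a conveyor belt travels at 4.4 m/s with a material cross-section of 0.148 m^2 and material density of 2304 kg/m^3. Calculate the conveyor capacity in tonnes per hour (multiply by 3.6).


5401.3133 t/h

Volumetric flow = speed * area
= 4.4 * 0.148 = 0.6512 m^3/s
Mass flow = volumetric * density
= 0.6512 * 2304 = 1500.3648 kg/s
Convert to t/h: multiply by 3.6
Capacity = 1500.3648 * 3.6
= 5401.3133 t/h


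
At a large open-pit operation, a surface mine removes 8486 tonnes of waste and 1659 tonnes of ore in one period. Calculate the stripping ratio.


5.1151

Stripping ratio = waste tonnage / ore tonnage
= 8486 / 1659
= 5.1151


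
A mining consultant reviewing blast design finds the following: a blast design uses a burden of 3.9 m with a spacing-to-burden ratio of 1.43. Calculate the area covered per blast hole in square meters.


21.7503 m^2

First, find the spacing:
Spacing = burden * ratio = 3.9 * 1.43
= 5.577 m
Then, calculate the area:
Area = burden * spacing = 3.9 * 5.577
= 21.7503 m^2


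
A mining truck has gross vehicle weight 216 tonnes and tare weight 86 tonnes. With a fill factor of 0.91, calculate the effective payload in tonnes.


118.3 tonnes

Maximum payload = gross - tare
= 216 - 86 = 130 tonnes
Effective payload = max payload * fill factor
= 130 * 0.91
= 118.3 tonnes


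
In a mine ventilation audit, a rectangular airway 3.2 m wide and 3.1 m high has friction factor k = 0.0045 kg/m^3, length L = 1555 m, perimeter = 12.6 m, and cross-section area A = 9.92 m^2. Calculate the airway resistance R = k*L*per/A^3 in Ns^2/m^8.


0.0903 Ns^2/m^8

Compute the numerator:
k * L * per = 0.0045 * 1555 * 12.6
= 88.1685
Compute the denominator:
A^3 = 9.92^3 = 976.191488
Resistance:
R = 88.1685 / 976.191488
= 0.0903 Ns^2/m^8


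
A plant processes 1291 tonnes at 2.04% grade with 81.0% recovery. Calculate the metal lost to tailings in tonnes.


5.0039 tonnes

Total metal in feed:
= 1291 * 2.04 / 100 = 26.3364 tonnes
Metal recovered:
= 26.3364 * 81.0 / 100 = 21.332484 tonnes
Metal lost to tailings:
= 26.3364 - 21.332484
= 5.0039 tonnes


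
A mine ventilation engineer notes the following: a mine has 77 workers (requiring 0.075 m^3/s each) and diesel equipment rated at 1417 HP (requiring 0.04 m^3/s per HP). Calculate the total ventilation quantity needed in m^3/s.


Airflow for workers:
Q_people = 77 * 0.075 = 5.775 m^3/s
Airflow for diesel equipment:
Q_diesel = 1417 * 0.04 = 56.68 m^3/s
Total ventilation:
Q_total = 5.775 + 56.68
= 62.455 m^3/s

62.455 m^3/s


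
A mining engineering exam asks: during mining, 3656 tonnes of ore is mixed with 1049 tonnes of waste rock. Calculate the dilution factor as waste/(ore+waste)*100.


Total material = ore + waste
= 3656 + 1049 = 4705 tonnes
Dilution = waste / total * 100
= 1049 / 4705 * 100
= 0.2229543039 * 100
= 22.2954%

22.2954%


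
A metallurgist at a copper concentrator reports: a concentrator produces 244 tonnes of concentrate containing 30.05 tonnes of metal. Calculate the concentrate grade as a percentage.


Grade = (metal in concentrate / concentrate mass) * 100
= (30.05 / 244) * 100
= 0.1231557377 * 100
= 12.3156%

12.3156%


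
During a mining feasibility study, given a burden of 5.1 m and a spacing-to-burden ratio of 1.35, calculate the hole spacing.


6.885 m

Spacing = burden * ratio
= 5.1 * 1.35
= 6.885 m


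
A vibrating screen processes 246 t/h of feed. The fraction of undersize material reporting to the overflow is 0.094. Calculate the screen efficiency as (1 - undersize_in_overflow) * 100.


90.6%

Screen efficiency = (1 - fraction of undersize in overflow) * 100
= (1 - 0.094) * 100
= 0.906 * 100
= 90.6%


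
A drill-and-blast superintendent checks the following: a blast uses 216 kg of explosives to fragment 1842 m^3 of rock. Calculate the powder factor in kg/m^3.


0.1173 kg/m^3

Powder factor = explosive mass / rock volume
= 216 / 1842
= 0.1173 kg/m^3


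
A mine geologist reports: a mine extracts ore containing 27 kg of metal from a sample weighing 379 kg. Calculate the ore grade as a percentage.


7.124%

Ore grade = (metal mass / ore mass) * 100
= (27 / 379) * 100
= 0.07124010554 * 100
= 7.124%


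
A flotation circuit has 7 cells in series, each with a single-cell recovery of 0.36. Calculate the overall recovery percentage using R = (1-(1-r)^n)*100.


Complement of single-cell recovery:
1 - r = 1 - 0.36 = 0.64
Raise to power n:
(1 - r)^7 = 0.64^7 = 0.04398046511
Overall recovery:
R = (1 - 0.04398046511) * 100
= 95.602%

95.602%


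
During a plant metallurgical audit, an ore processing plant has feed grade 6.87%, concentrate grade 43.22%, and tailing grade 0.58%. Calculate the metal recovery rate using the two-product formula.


92.8029%

Using the two-product formula:
R = 100 * c * (f - t) / (f * (c - t))
Numerator = 100 * 43.22 * (6.87 - 0.58)
= 100 * 43.22 * 6.29
= 27185.38
Denominator = 6.87 * (43.22 - 0.58)
= 6.87 * 42.64
= 292.9368
R = 27185.38 / 292.9368
= 92.8029%


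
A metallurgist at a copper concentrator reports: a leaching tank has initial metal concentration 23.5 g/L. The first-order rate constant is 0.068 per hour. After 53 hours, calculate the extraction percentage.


Compute the exponent:
-k * t = -0.068 * 53 = -3.604
Remaining concentration:
C = 23.5 * exp(-3.604)
= 23.5 * 0.02721464586
= 0.6395441776 g/L
Extracted = 23.5 - 0.6395441776 = 22.86045582 g/L
Extraction % = 22.86045582 / 23.5 * 100
= 97.2785%

97.2785%


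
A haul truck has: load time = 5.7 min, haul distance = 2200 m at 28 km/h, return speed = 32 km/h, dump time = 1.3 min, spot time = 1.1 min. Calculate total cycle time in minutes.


16.9393 min

Convert haul speed to m/min: 28 * 1000/60 = 466.6666667 m/min
Haul time = 2200 / 466.6666667 = 4.714285714 min
Convert return speed to m/min: 32 * 1000/60 = 533.3333333 m/min
Return time = 2200 / 533.3333333 = 4.125 min
Total cycle time:
= 5.7 + 4.714285714 + 1.3 + 4.125 + 1.1
= 16.9393 min


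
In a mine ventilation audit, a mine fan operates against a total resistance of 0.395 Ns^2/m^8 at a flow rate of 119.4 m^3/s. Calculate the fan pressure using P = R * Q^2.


5631.2622 Pa

Compute Q^2:
Q^2 = 119.4^2 = 14256.36
Compute pressure:
P = R * Q^2 = 0.395 * 14256.36
= 5631.2622 Pa


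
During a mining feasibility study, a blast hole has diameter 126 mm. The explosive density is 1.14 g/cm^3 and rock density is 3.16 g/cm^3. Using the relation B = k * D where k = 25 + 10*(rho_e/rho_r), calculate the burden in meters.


3.6046 m

First, compute k:
rho_e / rho_r = 1.14 / 3.16 = 0.3607594937
k = 25 + 10 * 0.3607594937 = 28.60759494
Then, compute burden:
B = k * D / 1000 = 28.60759494 * 126 / 1000
= 3604.556962 / 1000
= 3.6046 m


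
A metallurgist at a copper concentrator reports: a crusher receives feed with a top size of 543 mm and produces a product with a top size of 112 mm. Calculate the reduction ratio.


4.8482

Reduction ratio = feed size / product size
= 543 / 112
= 4.8482


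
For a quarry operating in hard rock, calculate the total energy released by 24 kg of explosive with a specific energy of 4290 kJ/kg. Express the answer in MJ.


102.96 MJ

Energy = mass * specific_energy / 1000
= 24 * 4290 / 1000
= 102960 / 1000
= 102.96 MJ


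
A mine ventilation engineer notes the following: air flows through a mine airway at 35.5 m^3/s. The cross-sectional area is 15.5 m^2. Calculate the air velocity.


Velocity = flow rate / cross-sectional area
= 35.5 / 15.5
= 2.2903 m/s

2.2903 m/s


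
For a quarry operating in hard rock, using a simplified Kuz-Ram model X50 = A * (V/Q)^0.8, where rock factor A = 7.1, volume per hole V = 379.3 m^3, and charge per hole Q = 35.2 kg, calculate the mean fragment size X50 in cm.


Compute V/Q:
V/Q = 379.3 / 35.2 = 10.77556818
Raise to the power 0.8:
(V/Q)^0.8 = 10.77556818^0.8 = 6.698107963
Multiply by A:
X50 = 7.1 * 6.698107963
= 47.5566 cm

47.5566 cm


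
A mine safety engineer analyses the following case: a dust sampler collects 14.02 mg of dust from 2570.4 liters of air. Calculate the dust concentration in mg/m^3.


5.4544 mg/m^3

Convert liters to m^3: 1 m^3 = 1000 L
Concentration = mass / volume * 1000
= 14.02 / 2570.4 * 1000
= 0.005454403984 * 1000
= 5.4544 mg/m^3


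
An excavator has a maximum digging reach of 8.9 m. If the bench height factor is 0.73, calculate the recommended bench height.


6.497 m

Bench height = reach * factor
= 8.9 * 0.73
= 6.497 m


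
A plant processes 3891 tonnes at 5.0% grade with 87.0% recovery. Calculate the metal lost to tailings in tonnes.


25.2915 tonnes

Total metal in feed:
= 3891 * 5.0 / 100 = 194.55 tonnes
Metal recovered:
= 194.55 * 87.0 / 100 = 169.2585 tonnes
Metal lost to tailings:
= 194.55 - 169.2585
= 25.2915 tonnes


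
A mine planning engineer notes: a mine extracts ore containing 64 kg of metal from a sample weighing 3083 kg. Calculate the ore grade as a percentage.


Ore grade = (metal mass / ore mass) * 100
= (64 / 3083) * 100
= 0.02075900097 * 100
= 2.0759%

2.0759%


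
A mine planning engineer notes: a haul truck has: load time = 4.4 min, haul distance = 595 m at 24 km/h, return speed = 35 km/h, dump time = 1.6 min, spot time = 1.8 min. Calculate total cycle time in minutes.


10.3075 min

Convert haul speed to m/min: 24 * 1000/60 = 400 m/min
Haul time = 595 / 400 = 1.4875 min
Convert return speed to m/min: 35 * 1000/60 = 583.3333333 m/min
Return time = 595 / 583.3333333 = 1.02 min
Total cycle time:
= 4.4 + 1.4875 + 1.6 + 1.02 + 1.8
= 10.3075 min


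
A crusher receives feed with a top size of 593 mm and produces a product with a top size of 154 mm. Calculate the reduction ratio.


Reduction ratio = feed size / product size
= 593 / 154
= 3.8506

3.8506


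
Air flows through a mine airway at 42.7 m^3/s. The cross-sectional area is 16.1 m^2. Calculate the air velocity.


Velocity = flow rate / cross-sectional area
= 42.7 / 16.1
= 2.6522 m/s

2.6522 m/s


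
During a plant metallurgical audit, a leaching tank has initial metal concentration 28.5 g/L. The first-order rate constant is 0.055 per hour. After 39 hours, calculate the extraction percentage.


88.2932%

Compute the exponent:
-k * t = -0.055 * 39 = -2.145
Remaining concentration:
C = 28.5 * exp(-2.145)
= 28.5 * 0.117068037
= 3.336439056 g/L
Extracted = 28.5 - 3.336439056 = 25.16356094 g/L
Extraction % = 25.16356094 / 28.5 * 100
= 88.2932%


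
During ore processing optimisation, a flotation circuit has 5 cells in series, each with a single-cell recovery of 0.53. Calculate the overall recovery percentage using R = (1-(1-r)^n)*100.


Complement of single-cell recovery:
1 - r = 1 - 0.53 = 0.47
Raise to power n:
(1 - r)^5 = 0.47^5 = 0.0229345007
Overall recovery:
R = (1 - 0.0229345007) * 100
= 97.7065%

97.7065%


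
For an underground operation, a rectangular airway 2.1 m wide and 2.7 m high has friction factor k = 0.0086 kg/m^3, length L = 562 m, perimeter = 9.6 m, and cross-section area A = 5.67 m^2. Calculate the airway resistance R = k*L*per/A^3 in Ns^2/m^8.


Compute the numerator:
k * L * per = 0.0086 * 562 * 9.6
= 46.39872
Compute the denominator:
A^3 = 5.67^3 = 182.284263
Resistance:
R = 46.39872 / 182.284263
= 0.2545 Ns^2/m^8

0.2545 Ns^2/m^8


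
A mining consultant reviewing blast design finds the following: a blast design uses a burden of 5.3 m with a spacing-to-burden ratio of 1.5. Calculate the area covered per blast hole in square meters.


First, find the spacing:
Spacing = burden * ratio = 5.3 * 1.5
= 7.95 m
Then, calculate the area:
Area = burden * spacing = 5.3 * 7.95
= 42.135 m^2

42.135 m^2


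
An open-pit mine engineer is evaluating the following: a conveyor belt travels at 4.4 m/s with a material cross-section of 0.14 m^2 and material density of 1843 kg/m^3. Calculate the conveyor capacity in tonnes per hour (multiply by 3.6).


Volumetric flow = speed * area
= 4.4 * 0.14 = 0.616 m^3/s
Mass flow = volumetric * density
= 0.616 * 1843 = 1135.288 kg/s
Convert to t/h: multiply by 3.6
Capacity = 1135.288 * 3.6
= 4087.0368 t/h

4087.0368 t/h


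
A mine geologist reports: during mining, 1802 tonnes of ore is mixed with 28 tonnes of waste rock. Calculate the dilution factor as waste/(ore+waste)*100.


1.5301%

Total material = ore + waste
= 1802 + 28 = 1830 tonnes
Dilution = waste / total * 100
= 28 / 1830 * 100
= 0.01530054645 * 100
= 1.5301%


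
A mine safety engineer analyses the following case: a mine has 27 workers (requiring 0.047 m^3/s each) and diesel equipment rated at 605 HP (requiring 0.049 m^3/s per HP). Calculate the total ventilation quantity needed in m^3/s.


Airflow for workers:
Q_people = 27 * 0.047 = 1.269 m^3/s
Airflow for diesel equipment:
Q_diesel = 605 * 0.049 = 29.645 m^3/s
Total ventilation:
Q_total = 1.269 + 29.645
= 30.914 m^3/s

30.914 m^3/s


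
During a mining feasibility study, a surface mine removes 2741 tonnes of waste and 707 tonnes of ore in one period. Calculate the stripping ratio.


3.8769

Stripping ratio = waste tonnage / ore tonnage
= 2741 / 707
= 3.8769


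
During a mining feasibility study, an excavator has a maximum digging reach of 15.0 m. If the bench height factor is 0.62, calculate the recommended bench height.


Bench height = reach * factor
= 15.0 * 0.62
= 9.3 m

9.3 m


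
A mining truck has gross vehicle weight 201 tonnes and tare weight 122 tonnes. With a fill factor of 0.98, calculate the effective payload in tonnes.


77.42 tonnes

Maximum payload = gross - tare
= 201 - 122 = 79 tonnes
Effective payload = max payload * fill factor
= 79 * 0.98
= 77.42 tonnes


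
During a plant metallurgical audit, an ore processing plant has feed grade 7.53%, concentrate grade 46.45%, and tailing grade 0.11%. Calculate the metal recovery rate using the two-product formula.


98.7731%

Using the two-product formula:
R = 100 * c * (f - t) / (f * (c - t))
Numerator = 100 * 46.45 * (7.53 - 0.11)
= 100 * 46.45 * 7.42
= 34465.9
Denominator = 7.53 * (46.45 - 0.11)
= 7.53 * 46.34
= 348.9402
R = 34465.9 / 348.9402
= 98.7731%


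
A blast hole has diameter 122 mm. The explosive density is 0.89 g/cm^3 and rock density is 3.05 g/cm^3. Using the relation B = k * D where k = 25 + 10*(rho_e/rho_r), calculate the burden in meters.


First, compute k:
rho_e / rho_r = 0.89 / 3.05 = 0.2918032787
k = 25 + 10 * 0.2918032787 = 27.91803279
Then, compute burden:
B = k * D / 1000 = 27.91803279 * 122 / 1000
= 3406 / 1000
= 3.406 m

3.406 m


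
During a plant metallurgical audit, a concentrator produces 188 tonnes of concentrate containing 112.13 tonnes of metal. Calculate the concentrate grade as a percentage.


Grade = (metal in concentrate / concentrate mass) * 100
= (112.13 / 188) * 100
= 0.5964361702 * 100
= 59.6436%

59.6436%


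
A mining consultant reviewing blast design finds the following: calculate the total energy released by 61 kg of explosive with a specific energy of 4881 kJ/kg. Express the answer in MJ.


Energy = mass * specific_energy / 1000
= 61 * 4881 / 1000
= 297741 / 1000
= 297.741 MJ

297.741 MJ


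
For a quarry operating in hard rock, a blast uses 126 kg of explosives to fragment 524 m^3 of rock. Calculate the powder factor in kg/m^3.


Powder factor = explosive mass / rock volume
= 126 / 524
= 0.2405 kg/m^3

0.2405 kg/m^3


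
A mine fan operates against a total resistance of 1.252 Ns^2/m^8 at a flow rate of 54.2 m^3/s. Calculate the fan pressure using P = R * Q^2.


Compute Q^2:
Q^2 = 54.2^2 = 2937.64
Compute pressure:
P = R * Q^2 = 1.252 * 2937.64
= 3677.9253 Pa

3677.9253 Pa


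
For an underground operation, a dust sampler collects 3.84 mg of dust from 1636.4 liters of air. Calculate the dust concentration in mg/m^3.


2.3466 mg/m^3

Convert liters to m^3: 1 m^3 = 1000 L
Concentration = mass / volume * 1000
= 3.84 / 1636.4 * 1000
= 0.00234661452 * 1000
= 2.3466 mg/m^3


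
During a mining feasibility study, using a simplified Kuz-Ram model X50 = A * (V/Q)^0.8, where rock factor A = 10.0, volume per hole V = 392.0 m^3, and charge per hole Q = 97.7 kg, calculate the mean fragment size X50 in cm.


30.3888 cm

Compute V/Q:
V/Q = 392.0 / 97.7 = 4.012282497
Raise to the power 0.8:
(V/Q)^0.8 = 4.012282497^0.8 = 3.038877563
Multiply by A:
X50 = 10.0 * 3.038877563
= 30.3888 cm


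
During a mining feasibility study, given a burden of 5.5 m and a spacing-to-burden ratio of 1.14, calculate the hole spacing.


6.27 m

Spacing = burden * ratio
= 5.5 * 1.14
= 6.27 m


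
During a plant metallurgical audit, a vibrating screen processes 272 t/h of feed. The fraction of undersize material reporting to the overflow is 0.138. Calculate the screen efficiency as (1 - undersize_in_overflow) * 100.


Screen efficiency = (1 - fraction of undersize in overflow) * 100
= (1 - 0.138) * 100
= 0.862 * 100
= 86.2%

86.2%


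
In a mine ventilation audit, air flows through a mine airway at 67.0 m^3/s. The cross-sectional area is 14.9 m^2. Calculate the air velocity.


Velocity = flow rate / cross-sectional area
= 67.0 / 14.9
= 4.4966 m/s

4.4966 m/s


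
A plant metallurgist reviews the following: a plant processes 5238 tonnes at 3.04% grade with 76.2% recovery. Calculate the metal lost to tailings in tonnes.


Total metal in feed:
= 5238 * 3.04 / 100 = 159.2352 tonnes
Metal recovered:
= 159.2352 * 76.2 / 100 = 121.3372224 tonnes
Metal lost to tailings:
= 159.2352 - 121.3372224
= 37.898 tonnes

37.898 tonnes


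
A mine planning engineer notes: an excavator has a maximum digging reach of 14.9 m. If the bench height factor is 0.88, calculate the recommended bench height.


13.112 m

Bench height = reach * factor
= 14.9 * 0.88
= 13.112 m


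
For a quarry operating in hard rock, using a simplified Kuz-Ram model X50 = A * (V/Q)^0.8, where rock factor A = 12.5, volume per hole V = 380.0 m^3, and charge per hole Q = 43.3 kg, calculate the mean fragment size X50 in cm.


71.0471 cm

Compute V/Q:
V/Q = 380.0 / 43.3 = 8.775981524
Raise to the power 0.8:
(V/Q)^0.8 = 8.775981524^0.8 = 5.683770848
Multiply by A:
X50 = 12.5 * 5.683770848
= 71.0471 cm


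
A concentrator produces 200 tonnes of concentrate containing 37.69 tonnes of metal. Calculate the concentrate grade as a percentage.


Grade = (metal in concentrate / concentrate mass) * 100
= (37.69 / 200) * 100
= 0.18845 * 100
= 18.845%

18.845%


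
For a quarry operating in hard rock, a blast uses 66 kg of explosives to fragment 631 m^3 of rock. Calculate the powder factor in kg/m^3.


Powder factor = explosive mass / rock volume
= 66 / 631
= 0.1046 kg/m^3

0.1046 kg/m^3


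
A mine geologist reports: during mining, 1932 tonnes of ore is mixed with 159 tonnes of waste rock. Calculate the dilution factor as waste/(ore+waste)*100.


Total material = ore + waste
= 1932 + 159 = 2091 tonnes
Dilution = waste / total * 100
= 159 / 2091 * 100
= 0.07604017217 * 100
= 7.604%

7.604%


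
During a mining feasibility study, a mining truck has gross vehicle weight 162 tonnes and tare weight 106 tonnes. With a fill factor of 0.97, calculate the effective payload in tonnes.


Maximum payload = gross - tare
= 162 - 106 = 56 tonnes
Effective payload = max payload * fill factor
= 56 * 0.97
= 54.32 tonnes

54.32 tonnes


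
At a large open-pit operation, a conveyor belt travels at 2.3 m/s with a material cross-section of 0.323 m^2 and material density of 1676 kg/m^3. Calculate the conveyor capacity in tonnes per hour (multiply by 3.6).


Volumetric flow = speed * area
= 2.3 * 0.323 = 0.7429 m^3/s
Mass flow = volumetric * density
= 0.7429 * 1676 = 1245.1004 kg/s
Convert to t/h: multiply by 3.6
Capacity = 1245.1004 * 3.6
= 4482.3614 t/h

4482.3614 t/h


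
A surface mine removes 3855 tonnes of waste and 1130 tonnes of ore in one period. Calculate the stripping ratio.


Stripping ratio = waste tonnage / ore tonnage
= 3855 / 1130
= 3.4115

3.4115


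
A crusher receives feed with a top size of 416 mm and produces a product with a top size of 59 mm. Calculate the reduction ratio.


Reduction ratio = feed size / product size
= 416 / 59
= 7.0508

7.0508


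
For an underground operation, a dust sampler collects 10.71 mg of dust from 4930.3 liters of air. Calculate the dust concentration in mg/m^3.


Convert liters to m^3: 1 m^3 = 1000 L
Concentration = mass / volume * 1000
= 10.71 / 4930.3 * 1000
= 0.002172281606 * 1000
= 2.1723 mg/m^3

2.1723 mg/m^3


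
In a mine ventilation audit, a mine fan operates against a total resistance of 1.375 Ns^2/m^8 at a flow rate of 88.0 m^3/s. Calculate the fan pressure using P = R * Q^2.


10648.0 Pa

Compute Q^2:
Q^2 = 88.0^2 = 7744.0
Compute pressure:
P = R * Q^2 = 1.375 * 7744.0
= 10648.0 Pa


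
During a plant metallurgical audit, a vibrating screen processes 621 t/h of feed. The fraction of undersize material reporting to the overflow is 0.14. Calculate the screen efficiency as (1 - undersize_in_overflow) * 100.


86.0%

Screen efficiency = (1 - fraction of undersize in overflow) * 100
= (1 - 0.14) * 100
= 0.86 * 100
= 86.0%


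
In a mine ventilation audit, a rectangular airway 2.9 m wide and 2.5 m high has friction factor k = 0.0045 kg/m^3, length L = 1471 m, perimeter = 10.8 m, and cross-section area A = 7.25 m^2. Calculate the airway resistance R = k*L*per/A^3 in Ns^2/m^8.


0.1876 Ns^2/m^8

Compute the numerator:
k * L * per = 0.0045 * 1471 * 10.8
= 71.4906
Compute the denominator:
A^3 = 7.25^3 = 381.078125
Resistance:
R = 71.4906 / 381.078125
= 0.1876 Ns^2/m^8


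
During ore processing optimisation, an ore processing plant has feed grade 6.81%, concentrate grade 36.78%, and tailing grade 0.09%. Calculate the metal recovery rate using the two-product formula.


Using the two-product formula:
R = 100 * c * (f - t) / (f * (c - t))
Numerator = 100 * 36.78 * (6.81 - 0.09)
= 100 * 36.78 * 6.72
= 24716.16
Denominator = 6.81 * (36.78 - 0.09)
= 6.81 * 36.69
= 249.8589
R = 24716.16 / 249.8589
= 98.9205%

98.9205%


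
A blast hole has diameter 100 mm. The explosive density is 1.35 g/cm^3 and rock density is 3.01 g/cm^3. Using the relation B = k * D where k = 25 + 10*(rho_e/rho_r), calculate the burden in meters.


First, compute k:
rho_e / rho_r = 1.35 / 3.01 = 0.4485049834
k = 25 + 10 * 0.4485049834 = 29.48504983
Then, compute burden:
B = k * D / 1000 = 29.48504983 * 100 / 1000
= 2948.504983 / 1000
= 2.9485 m

2.9485 m


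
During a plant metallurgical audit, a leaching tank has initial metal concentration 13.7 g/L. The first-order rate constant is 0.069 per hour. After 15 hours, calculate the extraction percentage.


64.4774%

Compute the exponent:
-k * t = -0.069 * 15 = -1.035
Remaining concentration:
C = 13.7 * exp(-1.035)
= 13.7 * 0.3552263809
= 4.866601419 g/L
Extracted = 13.7 - 4.866601419 = 8.833398581 g/L
Extraction % = 8.833398581 / 13.7 * 100
= 64.4774%


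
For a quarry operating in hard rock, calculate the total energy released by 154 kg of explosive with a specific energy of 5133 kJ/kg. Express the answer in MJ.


Energy = mass * specific_energy / 1000
= 154 * 5133 / 1000
= 790482 / 1000
= 790.482 MJ

790.482 MJ


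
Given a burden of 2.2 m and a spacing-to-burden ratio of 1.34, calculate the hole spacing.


2.948 m

Spacing = burden * ratio
= 2.2 * 1.34
= 2.948 m


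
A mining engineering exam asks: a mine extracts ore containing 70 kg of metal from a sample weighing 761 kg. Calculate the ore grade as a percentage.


Ore grade = (metal mass / ore mass) * 100
= (70 / 761) * 100
= 0.09198423127 * 100
= 9.1984%

9.1984%


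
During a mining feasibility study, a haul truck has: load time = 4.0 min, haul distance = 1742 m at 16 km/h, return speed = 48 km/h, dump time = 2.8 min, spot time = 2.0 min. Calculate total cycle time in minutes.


17.51 min

Convert haul speed to m/min: 16 * 1000/60 = 266.6666667 m/min
Haul time = 1742 / 266.6666667 = 6.5325 min
Convert return speed to m/min: 48 * 1000/60 = 800 m/min
Return time = 1742 / 800 = 2.1775 min
Total cycle time:
= 4.0 + 6.5325 + 2.8 + 2.1775 + 2.0
= 17.51 min


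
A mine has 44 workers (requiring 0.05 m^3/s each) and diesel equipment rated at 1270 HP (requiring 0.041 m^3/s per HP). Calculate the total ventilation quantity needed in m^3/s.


Airflow for workers:
Q_people = 44 * 0.05 = 2.2 m^3/s
Airflow for diesel equipment:
Q_diesel = 1270 * 0.041 = 52.07 m^3/s
Total ventilation:
Q_total = 2.2 + 52.07
= 54.27 m^3/s

54.27 m^3/s


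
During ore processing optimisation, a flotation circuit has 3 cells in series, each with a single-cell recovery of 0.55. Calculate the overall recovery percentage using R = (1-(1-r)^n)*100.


90.8875%

Complement of single-cell recovery:
1 - r = 1 - 0.55 = 0.45
Raise to power n:
(1 - r)^3 = 0.45^3 = 0.091125
Overall recovery:
R = (1 - 0.091125) * 100
= 90.8875%
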